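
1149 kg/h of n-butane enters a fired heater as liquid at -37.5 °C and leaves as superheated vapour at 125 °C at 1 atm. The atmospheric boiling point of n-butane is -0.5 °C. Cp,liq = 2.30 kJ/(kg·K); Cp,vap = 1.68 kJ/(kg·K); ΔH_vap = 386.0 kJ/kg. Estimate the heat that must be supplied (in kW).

liquid -37.5→-0.5 °C: 85.1 kJ/kg
vaporisation at -0.5 °C: 386 kJ/kg
vapour -0.5→125 °C: 210.84 kJ/kg
Δh = 85.1 + 386 + 210.84 = 681.94 kJ/kg
Q = ṁ·Δh = 1149 kg/h × 681.94 kJ/kg = 783550 kJ/h
|Q| = 217.65 kW

Q = 218 kW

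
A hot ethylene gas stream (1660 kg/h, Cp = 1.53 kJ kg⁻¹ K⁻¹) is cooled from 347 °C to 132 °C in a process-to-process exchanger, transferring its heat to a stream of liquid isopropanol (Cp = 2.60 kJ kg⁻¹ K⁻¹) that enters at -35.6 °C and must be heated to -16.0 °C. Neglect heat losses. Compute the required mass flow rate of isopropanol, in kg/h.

Heat released by hot stream: Q = 1660 × 1.53 × (347 − 132) = 546060 kJ/h
Energy balance on cold side (adiabatic exchanger): Q = ṁ_c·Cp_c·(T_c,out − T_c,in)
ṁ_c = 546060 / [2.60 × (-16.0 − -35.6)] = 10715 kg/h

ṁ_c = 10700 kg/h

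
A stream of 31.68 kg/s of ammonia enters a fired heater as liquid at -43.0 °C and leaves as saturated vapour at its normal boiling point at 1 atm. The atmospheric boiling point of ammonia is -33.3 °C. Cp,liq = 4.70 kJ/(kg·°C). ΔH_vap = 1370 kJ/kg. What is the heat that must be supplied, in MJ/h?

Q = 161000 MJ/h

liquid -43.0→-33.3 °C: 45.59 kJ/kg
vaporisation at -33.3 °C: 1370 kJ/kg
Δh = 45.59 + 1370 = 1415.6 kJ/kg
Q = ṁ·Δh = 31.68 kg/s × 1415.6 kJ/kg = 44846 kJ/s
|Q| = 44846 kW = 161450 MJ/h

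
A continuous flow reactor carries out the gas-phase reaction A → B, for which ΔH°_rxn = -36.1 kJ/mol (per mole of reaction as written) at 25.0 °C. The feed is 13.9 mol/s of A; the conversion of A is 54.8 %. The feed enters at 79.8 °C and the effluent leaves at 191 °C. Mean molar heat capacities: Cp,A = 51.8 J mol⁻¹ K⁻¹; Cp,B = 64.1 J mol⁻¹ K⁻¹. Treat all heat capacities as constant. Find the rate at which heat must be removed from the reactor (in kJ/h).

Extent of reaction ξ = 0.548 × 13.9 = 7.6172 mol/s
Reaction term: ξ·ΔH°_rxn = 7.6172 × -36.1 = -274.98 kJ/s
Sensible, feed 79.8→25 °C: -39.457 kJ/s
Outlet flows (mol/s): A 6.2828, B 7.6172
Sensible, products 25→191 °C: 135.08 kJ/s
Q = ΔH = -179.36 kJ/s = -179.36 kW
Heat removed = 645700 kJ/h

Q_out = 646000 kJ/h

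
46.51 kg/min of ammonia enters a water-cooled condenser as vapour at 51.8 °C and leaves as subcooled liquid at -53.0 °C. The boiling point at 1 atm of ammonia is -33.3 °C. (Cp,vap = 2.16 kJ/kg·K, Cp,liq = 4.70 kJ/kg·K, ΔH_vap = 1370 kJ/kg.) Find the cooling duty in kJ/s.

vapour 51.8→-33.3 °C: -183.82 kJ/kg
condensation at -33.3 °C: -1370 kJ/kg
liquid -33.3→-53.0 °C: -92.59 kJ/kg
Δh = -183.82 + -1370 + -92.59 = -1646.4 kJ/kg
Q = ṁ·Δh = 46.51 kg/min × -1646.4 kJ/kg = -76574 kJ/min
|Q| = 1276.2 kW

Q_c = 1280 kJ/s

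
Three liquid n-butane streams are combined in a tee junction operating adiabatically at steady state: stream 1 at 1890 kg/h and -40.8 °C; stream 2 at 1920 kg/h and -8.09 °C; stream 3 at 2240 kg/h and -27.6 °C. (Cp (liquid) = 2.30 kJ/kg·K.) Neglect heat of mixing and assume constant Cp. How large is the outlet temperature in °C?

T_out = -25.5 °C

Adiabatic, steady state ⇒ Σ ṁᵢCp,ᵢ(T_out − Tᵢ) = 0
Σ ṁᵢCp,ᵢTᵢ = 1890×2.30×-40.8 + 1920×2.30×-8.09 + 2240×2.30×-27.6 = -355280
Σ ṁᵢCp,ᵢ = 1890×2.30 + 1920×2.30 + 2240×2.30 = 13915
T_out = -355280 / 13915 = -25.532 °C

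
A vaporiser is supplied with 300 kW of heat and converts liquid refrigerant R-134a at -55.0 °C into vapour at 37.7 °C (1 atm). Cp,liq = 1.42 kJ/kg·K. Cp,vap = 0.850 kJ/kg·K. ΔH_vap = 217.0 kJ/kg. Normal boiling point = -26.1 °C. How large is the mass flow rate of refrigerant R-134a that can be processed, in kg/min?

ṁ = 57.6 kg/min

Δh = 1.42×(-26.1−-55.0) + 217.0 + 0.850×(37.7−-26.1) = 312.27 kJ/kg
Q = 300 kW = 300 kJ/s = 18000 kJ/min
ṁ = Q/Δh = 18000 / 312.27 = 57.643 kg/min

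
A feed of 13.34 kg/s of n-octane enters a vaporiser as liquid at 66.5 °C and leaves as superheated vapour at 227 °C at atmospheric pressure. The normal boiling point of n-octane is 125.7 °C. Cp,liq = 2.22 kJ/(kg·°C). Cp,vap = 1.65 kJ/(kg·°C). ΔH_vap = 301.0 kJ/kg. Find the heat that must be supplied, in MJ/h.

liquid 66.5→125.7 °C: 131.42 kJ/kg
vaporisation at 125.7 °C: 301 kJ/kg
vapour 125.7→227 °C: 167.14 kJ/kg
Δh = 131.42 + 301 + 167.14 = 599.57 kJ/kg
Q = ṁ·Δh = 13.34 kg/s × 599.57 kJ/kg = 7998.3 kJ/s
|Q| = 7998.3 kW = 28794 MJ/h

Q = 28800 MJ/h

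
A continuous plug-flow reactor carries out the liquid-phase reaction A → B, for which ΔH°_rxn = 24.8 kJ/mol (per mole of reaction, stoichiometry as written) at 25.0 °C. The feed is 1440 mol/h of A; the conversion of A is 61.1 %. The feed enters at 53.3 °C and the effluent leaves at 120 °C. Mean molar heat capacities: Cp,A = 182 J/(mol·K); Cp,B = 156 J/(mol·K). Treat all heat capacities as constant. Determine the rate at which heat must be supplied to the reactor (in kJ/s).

Q_in = 10.3 kJ/s

Extent of reaction ξ = 0.611 × 1440 = 879.84 mol/h
Reaction term: ξ·ΔH°_rxn = 879.84 × 24.8 = 21820 kJ/h
Sensible, feed 53.3→25 °C: -7416.9 kJ/h
Outlet flows (mol/h): A 560.16, B 879.84
Sensible, products 25→120 °C: 22724 kJ/h
Q = ΔH = 37128 kJ/h = 10.313 kW
Heat supplied = 10.313 kJ/s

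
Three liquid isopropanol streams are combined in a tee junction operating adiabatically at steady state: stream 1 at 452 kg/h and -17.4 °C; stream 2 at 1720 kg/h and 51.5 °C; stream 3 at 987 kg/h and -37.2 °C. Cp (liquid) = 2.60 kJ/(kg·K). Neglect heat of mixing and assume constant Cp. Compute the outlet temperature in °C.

T_out = 13.9 °C

No heat crosses the boundary, so H_out = H_in.
T_out = Σ ṁᵢCp,ᵢTᵢ / Σ ṁᵢCp,ᵢ
      = 114400 / 8213.4 = 13.928 °C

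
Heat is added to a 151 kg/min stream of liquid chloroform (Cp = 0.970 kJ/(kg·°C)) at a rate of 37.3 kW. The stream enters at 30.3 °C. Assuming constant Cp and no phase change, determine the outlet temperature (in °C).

T_out = 45.6 °C

Q = 37.3 kW = 2238 kJ/min
ΔT = Q/(ṁ·Cp) = 2238/(151×0.970) = 15.28 K
T_out = 30.3 + 15.28 = 45.58 °C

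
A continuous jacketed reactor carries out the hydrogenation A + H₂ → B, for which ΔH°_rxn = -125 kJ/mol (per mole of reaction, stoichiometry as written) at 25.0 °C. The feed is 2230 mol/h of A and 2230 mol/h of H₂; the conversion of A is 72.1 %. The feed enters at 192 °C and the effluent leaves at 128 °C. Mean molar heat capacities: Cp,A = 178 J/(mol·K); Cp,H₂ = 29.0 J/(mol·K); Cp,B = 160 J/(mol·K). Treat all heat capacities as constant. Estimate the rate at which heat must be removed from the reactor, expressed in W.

Q_out = 66200 W

Extent of reaction ξ = 0.721 × 2230 = 1607.8 mol/h
Reaction term: ξ·ΔH°_rxn = 1607.8 × -125 = -200980 kJ/h
Sensible, feed 192→25 °C: -77089 kJ/h
Outlet flows (mol/h): A 622.17, H₂ 622.17, B 1607.8
Sensible, products 25→128 °C: 39762 kJ/h
Q = ΔH = -238310 kJ/h = -66.196 kW
Heat removed = 66196 W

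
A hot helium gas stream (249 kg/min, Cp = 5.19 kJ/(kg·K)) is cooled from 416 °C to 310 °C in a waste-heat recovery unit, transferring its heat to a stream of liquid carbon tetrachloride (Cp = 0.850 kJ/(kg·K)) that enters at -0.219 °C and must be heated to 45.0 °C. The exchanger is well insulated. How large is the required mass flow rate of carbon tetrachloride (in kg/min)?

Heat released by hot stream: Q = 249 × 5.19 × (416 − 310) = 136980 kJ/min
Energy balance on cold side (adiabatic exchanger): Q = ṁ_c·Cp_c·(T_c,out − T_c,in)
ṁ_c = 136980 / [0.850 × (45.0 − -0.219)] = 3564 kg/min

ṁ_c = 3560 kg/min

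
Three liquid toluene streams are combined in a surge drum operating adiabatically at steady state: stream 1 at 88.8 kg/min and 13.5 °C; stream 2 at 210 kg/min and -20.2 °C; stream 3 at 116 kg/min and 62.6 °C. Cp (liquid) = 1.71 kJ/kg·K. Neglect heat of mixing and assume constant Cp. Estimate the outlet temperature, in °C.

No heat crosses the boundary, so H_out = H_in.
Σ ṁᵢCp,ᵢTᵢ = 88.8×1.71×13.5 + 210×1.71×-20.2 + 116×1.71×62.6 = 7213.5
Σ ṁᵢCp,ᵢ = 88.8×1.71 + 210×1.71 + 116×1.71 = 709.31
T_out = 7213.5 / 709.31 = 10.17 °C

T_out = 10.2 °C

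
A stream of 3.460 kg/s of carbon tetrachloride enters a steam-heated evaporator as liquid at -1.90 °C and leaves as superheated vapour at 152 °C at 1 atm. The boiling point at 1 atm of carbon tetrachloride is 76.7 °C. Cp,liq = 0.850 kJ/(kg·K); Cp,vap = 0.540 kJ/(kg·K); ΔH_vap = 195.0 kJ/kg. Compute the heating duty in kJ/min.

liquid -1.90→76.7 °C: 66.81 kJ/kg
vaporisation at 76.7 °C: 195 kJ/kg
vapour 76.7→152 °C: 40.662 kJ/kg
Δh = 66.81 + 195 + 40.662 = 302.47 kJ/kg
Q = ṁ·Δh = 3.460 kg/s × 302.47 kJ/kg = 1046.6 kJ/s
|Q| = 1046.6 kW = 62793 kJ/min

Q = 62800 kJ/min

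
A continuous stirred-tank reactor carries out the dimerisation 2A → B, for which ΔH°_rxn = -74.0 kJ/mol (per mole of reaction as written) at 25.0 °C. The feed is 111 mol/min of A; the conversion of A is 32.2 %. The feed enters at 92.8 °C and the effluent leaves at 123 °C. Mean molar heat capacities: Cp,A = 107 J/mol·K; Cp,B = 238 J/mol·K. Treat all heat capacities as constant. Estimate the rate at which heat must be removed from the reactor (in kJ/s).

Q_out = 15.4 kJ/s

Extent of reaction ξ = 0.322 × 111 / 2 = 17.871 mol/min
Reaction term: ξ·ΔH°_rxn = 17.871 × -74.0 = -1322.5 kJ/min
Sensible, feed 92.8→25 °C: -805.26 kJ/min
Outlet flows (mol/min): A 75.258, B 17.871
Sensible, products 25→123 °C: 1206 kJ/min
Q = ΔH = -921.74 kJ/min = -15.362 kW
Heat removed = 15.362 kJ/s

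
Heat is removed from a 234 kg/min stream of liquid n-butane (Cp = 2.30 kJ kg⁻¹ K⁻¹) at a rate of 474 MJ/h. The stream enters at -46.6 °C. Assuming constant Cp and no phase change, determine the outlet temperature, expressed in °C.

T_out = -61.3 °C

Q = 474 MJ/h = 7900 kJ/min
ΔT = Q/(ṁ·Cp) = 7900/(234×2.30) = 14.679 K
T_out = -46.6 − 14.679 = -61.279 °C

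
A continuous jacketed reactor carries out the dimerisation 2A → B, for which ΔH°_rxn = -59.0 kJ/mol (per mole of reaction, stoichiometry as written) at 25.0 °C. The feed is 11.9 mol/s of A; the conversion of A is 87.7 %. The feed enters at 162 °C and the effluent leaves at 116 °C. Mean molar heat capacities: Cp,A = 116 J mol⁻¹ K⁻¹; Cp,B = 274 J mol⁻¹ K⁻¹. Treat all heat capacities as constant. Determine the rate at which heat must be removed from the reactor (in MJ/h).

Q_out = 1270 MJ/h

Extent of reaction ξ = 0.877 × 11.9 / 2 = 5.2182 mol/s
Reaction term: ξ·ΔH°_rxn = 5.2182 × -59.0 = -307.87 kJ/s
Sensible, feed 162→25 °C: -189.11 kJ/s
Outlet flows (mol/s): A 1.4637, B 5.2182
Sensible, products 25→116 °C: 145.56 kJ/s
Q = ΔH = -351.43 kJ/s = -351.43 kW
Heat removed = 1265.1 MJ/h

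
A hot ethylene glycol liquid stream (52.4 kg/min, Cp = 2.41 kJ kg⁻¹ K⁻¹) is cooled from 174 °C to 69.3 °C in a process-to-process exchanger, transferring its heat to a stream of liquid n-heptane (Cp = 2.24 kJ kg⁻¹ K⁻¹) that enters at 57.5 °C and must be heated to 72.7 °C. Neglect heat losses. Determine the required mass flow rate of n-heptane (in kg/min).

ṁ_c = 388 kg/min

Heat released by hot stream: Q = 52.4 × 2.41 × (174 − 69.3) = 13222 kJ/min
Energy balance on cold side (adiabatic exchanger): Q = ṁ_c·Cp_c·(T_c,out − T_c,in)
ṁ_c = 13222 / [2.24 × (72.7 − 57.5)] = 388.33 kg/min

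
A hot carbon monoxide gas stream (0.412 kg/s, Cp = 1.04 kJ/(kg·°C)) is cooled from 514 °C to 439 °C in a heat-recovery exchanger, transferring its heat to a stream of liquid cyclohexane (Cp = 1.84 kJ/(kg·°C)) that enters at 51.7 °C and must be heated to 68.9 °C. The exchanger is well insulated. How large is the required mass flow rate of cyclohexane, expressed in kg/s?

Heat released by hot stream: Q = 0.412 × 1.04 × (514 − 439) = 32.136 kJ/s
Energy balance on cold side (adiabatic exchanger): Q = ṁ_c·Cp_c·(T_c,out − T_c,in)
ṁ_c = 32.136 / [1.84 × (68.9 − 51.7)] = 1.0154 kg/s

ṁ_c = 1.02 kg/s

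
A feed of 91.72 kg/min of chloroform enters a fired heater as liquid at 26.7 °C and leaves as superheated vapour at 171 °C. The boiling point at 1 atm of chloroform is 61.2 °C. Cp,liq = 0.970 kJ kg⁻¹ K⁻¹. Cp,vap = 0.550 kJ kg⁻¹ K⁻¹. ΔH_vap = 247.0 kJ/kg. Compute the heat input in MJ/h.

liquid 26.7→61.2 °C: 33.465 kJ/kg
vaporisation at 61.2 °C: 247 kJ/kg
vapour 61.2→171 °C: 60.39 kJ/kg
Δh = 33.465 + 247 + 60.39 = 340.86 kJ/kg
Q = ṁ·Δh = 91.72 kg/min × 340.86 kJ/kg = 31263 kJ/min
|Q| = 521.05 kW = 1875.8 MJ/h

Q = 1880 MJ/h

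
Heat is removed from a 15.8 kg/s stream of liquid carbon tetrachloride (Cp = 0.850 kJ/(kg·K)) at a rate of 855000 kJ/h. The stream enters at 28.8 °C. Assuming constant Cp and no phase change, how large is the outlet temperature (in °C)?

T_out = 11.1 °C

Q = 855000 kJ/h = 237.5 kJ/s
ΔT = Q/(ṁ·Cp) = 237.5/(15.8×0.850) = 17.684 K
T_out = 28.8 − 17.684 = 11.116 °C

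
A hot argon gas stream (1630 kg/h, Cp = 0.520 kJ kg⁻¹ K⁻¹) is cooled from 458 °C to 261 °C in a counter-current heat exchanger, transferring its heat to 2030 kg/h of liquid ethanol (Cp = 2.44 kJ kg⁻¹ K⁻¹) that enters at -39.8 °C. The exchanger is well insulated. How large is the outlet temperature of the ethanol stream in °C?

Heat released by hot stream: Q = 1630 × 0.520 × (458 − 261) = 166980 kJ/h
Energy balance on cold side (adiabatic exchanger): Q = ṁ_c·Cp_c·(T_c,out − T_c,in)
T_c,out = -39.8 + 166980/(2030 × 2.44) = -6.089 °C

T_c,out = -6.09 °C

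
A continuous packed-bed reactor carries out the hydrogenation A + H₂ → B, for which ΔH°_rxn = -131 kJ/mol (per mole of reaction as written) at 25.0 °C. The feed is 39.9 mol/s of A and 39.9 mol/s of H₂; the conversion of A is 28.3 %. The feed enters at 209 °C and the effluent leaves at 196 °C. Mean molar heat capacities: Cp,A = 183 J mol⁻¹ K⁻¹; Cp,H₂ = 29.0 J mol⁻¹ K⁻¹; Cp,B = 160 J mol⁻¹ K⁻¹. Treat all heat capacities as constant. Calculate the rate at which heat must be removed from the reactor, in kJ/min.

Q_out = 101000 kJ/min

Extent of reaction ξ = 0.283 × 39.9 = 11.292 mol/s
Reaction term: ξ·ΔH°_rxn = 11.292 × -131 = -1479.2 kJ/s
Sensible, feed 209→25 °C: -1556.4 kJ/s
Outlet flows (mol/s): A 28.608, H₂ 28.608, B 11.292
Sensible, products 25→196 °C: 1346 kJ/s
Q = ΔH = -1689.6 kJ/s = -1689.6 kW
Heat removed = 101370 kJ/min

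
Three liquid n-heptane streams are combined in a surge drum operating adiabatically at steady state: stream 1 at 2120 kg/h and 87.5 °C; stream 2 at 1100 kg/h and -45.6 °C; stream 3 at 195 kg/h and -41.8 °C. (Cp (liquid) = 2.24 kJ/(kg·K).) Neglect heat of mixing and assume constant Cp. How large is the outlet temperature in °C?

Adiabatic, steady state ⇒ Σ ṁᵢCp,ᵢ(T_out − Tᵢ) = 0
Σ ṁᵢCp,ᵢTᵢ = 2120×2.24×87.5 + 1100×2.24×-45.6 + 195×2.24×-41.8 = 284900
Σ ṁᵢCp,ᵢ = 2120×2.24 + 1100×2.24 + 195×2.24 = 7649.6
T_out = 284900 / 7649.6 = 37.244 °C

T_out = 37.2 °C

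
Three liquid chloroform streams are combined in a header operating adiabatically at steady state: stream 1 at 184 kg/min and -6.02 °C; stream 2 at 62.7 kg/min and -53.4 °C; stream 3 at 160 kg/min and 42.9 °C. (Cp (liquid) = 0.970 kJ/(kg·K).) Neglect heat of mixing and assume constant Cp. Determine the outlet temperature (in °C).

Energy balance with Q = 0: Σ ṁᵢCp,ᵢ(T_out − Tᵢ) = 0
Σ ṁᵢCp,ᵢTᵢ = 184×0.970×-6.02 + 62.7×0.970×-53.4 + 160×0.970×42.9 = 2335.9
Σ ṁᵢCp,ᵢ = 184×0.970 + 62.7×0.970 + 160×0.970 = 394.5
T_out = 2335.9 / 394.5 = 5.9212 °C

T_out = 5.92 °C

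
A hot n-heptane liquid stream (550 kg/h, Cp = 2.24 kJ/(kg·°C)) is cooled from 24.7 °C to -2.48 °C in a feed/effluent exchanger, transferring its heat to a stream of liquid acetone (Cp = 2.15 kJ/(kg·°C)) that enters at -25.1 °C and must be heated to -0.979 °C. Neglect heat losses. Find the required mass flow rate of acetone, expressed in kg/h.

ṁ_c = 646 kg/h

Heat released by hot stream: Q = 550 × 2.24 × (24.7 − -2.48) = 33486 kJ/h
Energy balance on cold side (adiabatic exchanger): Q = ṁ_c·Cp_c·(T_c,out − T_c,in)
ṁ_c = 33486 / [2.15 × (-0.979 − -25.1)] = 645.69 kg/h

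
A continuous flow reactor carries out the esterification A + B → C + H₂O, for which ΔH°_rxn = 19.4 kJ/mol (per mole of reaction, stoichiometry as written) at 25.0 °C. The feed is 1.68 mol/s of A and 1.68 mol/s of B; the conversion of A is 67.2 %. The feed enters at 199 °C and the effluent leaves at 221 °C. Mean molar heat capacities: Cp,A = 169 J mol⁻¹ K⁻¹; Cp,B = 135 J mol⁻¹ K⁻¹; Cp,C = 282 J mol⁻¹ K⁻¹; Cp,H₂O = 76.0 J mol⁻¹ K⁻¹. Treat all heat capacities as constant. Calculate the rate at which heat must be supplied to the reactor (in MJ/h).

Extent of reaction ξ = 0.672 × 1.68 = 1.129 mol/s
Reaction term: ξ·ΔH°_rxn = 1.129 × 19.4 = 21.902 kJ/s
Sensible, feed 199→25 °C: -88.865 kJ/s
Outlet flows (mol/s): A 0.55104, B 0.55104, C 1.129, H₂O 1.129
Sensible, products 25→221 °C: 112.05 kJ/s
Q = ΔH = 45.087 kJ/s = 45.087 kW
Heat supplied = 162.31 MJ/h

Q_in = 162 MJ/h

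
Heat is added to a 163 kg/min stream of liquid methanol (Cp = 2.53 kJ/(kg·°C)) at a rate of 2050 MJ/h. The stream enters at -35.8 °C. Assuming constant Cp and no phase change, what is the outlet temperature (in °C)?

T_out = 47.1 °C

Q = 2050 MJ/h = 34167 kJ/min
ΔT = Q/(ṁ·Cp) = 34167/(163×2.53) = 82.85 K
T_out = -35.8 + 82.85 = 47.05 °C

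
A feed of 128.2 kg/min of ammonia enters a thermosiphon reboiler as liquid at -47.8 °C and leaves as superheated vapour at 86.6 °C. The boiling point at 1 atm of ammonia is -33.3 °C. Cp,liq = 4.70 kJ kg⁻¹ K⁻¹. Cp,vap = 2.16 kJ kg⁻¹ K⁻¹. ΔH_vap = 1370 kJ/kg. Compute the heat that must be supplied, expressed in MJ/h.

Q = 13100 MJ/h

liquid -47.8→-33.3 °C: 68.15 kJ/kg
vaporisation at -33.3 °C: 1370 kJ/kg
vapour -33.3→86.6 °C: 258.98 kJ/kg
Δh = 68.15 + 1370 + 258.98 = 1697.1 kJ/kg
Q = ṁ·Δh = 128.2 kg/min × 1697.1 kJ/kg = 217570 kJ/min
|Q| = 3626.2 kW = 13054 MJ/h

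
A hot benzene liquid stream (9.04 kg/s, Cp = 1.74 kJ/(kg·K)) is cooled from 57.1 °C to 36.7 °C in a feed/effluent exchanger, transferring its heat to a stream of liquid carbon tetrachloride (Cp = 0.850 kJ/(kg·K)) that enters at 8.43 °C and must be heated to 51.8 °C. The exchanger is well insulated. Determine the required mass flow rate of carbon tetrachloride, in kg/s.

Heat released by hot stream: Q = 9.04 × 1.74 × (57.1 − 36.7) = 320.88 kJ/s
Energy balance on cold side (adiabatic exchanger): Q = ṁ_c·Cp_c·(T_c,out − T_c,in)
ṁ_c = 320.88 / [0.850 × (51.8 − 8.43)] = 8.7044 kg/s

ṁ_c = 8.70 kg/s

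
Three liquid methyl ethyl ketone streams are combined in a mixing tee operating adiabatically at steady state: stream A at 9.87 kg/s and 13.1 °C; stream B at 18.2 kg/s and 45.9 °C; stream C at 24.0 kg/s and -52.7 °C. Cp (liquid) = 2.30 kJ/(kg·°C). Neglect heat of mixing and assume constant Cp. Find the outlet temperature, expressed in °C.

T_out = -5.76 °C

Adiabatic, steady state ⇒ Σ ṁᵢCp,ᵢ(T_out − Tᵢ) = 0
Σ ṁᵢCp,ᵢTᵢ = 9.87×2.30×13.1 + 18.2×2.30×45.9 + 24.0×2.30×-52.7 = -690.28
Σ ṁᵢCp,ᵢ = 9.87×2.30 + 18.2×2.30 + 24.0×2.30 = 119.76
T_out = -690.28 / 119.76 = -5.7638 °C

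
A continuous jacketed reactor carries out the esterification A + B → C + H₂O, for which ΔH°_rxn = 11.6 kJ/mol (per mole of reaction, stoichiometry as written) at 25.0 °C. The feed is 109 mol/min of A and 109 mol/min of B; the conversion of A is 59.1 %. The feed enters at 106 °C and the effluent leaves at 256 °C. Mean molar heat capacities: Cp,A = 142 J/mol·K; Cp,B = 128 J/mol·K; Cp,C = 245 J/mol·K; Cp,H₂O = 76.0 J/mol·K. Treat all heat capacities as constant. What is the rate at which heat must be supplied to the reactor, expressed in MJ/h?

Q_in = 355 MJ/h

Extent of reaction ξ = 0.591 × 109 = 64.419 mol/min
Reaction term: ξ·ΔH°_rxn = 64.419 × 11.6 = 747.26 kJ/min
Sensible, feed 106→25 °C: -2383.8 kJ/min
Outlet flows (mol/min): A 44.581, B 44.581, C 64.419, H₂O 64.419
Sensible, products 25→256 °C: 7557.3 kJ/min
Q = ΔH = 5920.7 kJ/min = 98.678 kW
Heat supplied = 355.24 MJ/h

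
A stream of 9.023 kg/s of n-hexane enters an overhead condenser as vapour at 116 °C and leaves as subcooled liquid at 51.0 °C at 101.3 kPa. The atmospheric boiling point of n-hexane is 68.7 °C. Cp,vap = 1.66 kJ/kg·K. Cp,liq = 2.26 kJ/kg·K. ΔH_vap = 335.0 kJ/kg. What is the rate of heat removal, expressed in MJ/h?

vapour 116→68.7 °C: -78.518 kJ/kg
condensation at 68.7 °C: -335 kJ/kg
liquid 68.7→51.0 °C: -40.002 kJ/kg
Δh = -78.518 + -335 + -40.002 = -453.52 kJ/kg
Q = ṁ·Δh = 9.023 kg/s × -453.52 kJ/kg = -4092.1 kJ/s
|Q| = 4092.1 kW = 14732 MJ/h

Q_c = 14700 MJ/h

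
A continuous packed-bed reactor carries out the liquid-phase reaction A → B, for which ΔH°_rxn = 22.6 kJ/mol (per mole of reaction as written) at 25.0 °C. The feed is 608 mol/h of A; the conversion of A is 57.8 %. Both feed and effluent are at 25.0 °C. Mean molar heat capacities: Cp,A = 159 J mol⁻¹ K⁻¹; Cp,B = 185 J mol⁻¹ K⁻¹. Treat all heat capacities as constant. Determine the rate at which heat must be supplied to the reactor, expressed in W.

Extent of reaction ξ = 0.578 × 608 = 351.42 mol/h
Reaction term: ξ·ΔH°_rxn = 351.42 × 22.6 = 7942.2 kJ/h
Q = ΔH = 7942.2 kJ/h = 2.2062 kW
Heat supplied = 2206.2 W

Q_in = 2210 W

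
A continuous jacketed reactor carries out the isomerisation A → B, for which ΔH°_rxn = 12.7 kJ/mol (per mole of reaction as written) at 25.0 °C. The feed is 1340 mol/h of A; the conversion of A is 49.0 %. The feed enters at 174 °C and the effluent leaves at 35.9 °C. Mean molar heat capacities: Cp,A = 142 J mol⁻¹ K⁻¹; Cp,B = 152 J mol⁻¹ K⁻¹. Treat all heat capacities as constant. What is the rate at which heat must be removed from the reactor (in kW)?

Q_out = 4.96 kW

Extent of reaction ξ = 0.490 × 1340 = 656.6 mol/h
Reaction term: ξ·ΔH°_rxn = 656.6 × 12.7 = 8338.8 kJ/h
Sensible, feed 174→25 °C: -28352 kJ/h
Outlet flows (mol/h): A 683.4, B 656.6
Sensible, products 25→35.9 °C: 2145.6 kJ/h
Q = ΔH = -17867 kJ/h = -4.9631 kW
Heat removed = 4.9631 kW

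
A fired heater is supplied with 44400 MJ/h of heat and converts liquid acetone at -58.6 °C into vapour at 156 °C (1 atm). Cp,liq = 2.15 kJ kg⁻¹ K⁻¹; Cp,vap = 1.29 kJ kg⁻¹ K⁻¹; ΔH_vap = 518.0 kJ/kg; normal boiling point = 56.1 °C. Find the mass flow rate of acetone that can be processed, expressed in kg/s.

Δh = 2.15×(56.1−-58.6) + 518.0 + 1.29×(156−56.1) = 893.48 kJ/kg
Q = 44400 MJ/h = 12333 kJ/s = 12333 kJ/s
ṁ = Q/Δh = 12333 / 893.48 = 13.804 kg/s

ṁ = 13.8 kg/s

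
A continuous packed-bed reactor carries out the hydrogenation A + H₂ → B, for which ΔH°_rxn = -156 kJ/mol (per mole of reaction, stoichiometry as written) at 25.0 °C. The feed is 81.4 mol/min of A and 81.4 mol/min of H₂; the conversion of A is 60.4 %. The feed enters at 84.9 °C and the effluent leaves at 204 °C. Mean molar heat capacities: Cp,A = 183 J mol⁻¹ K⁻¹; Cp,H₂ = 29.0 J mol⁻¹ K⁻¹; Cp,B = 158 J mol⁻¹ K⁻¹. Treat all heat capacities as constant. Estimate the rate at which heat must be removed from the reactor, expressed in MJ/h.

Extent of reaction ξ = 0.604 × 81.4 = 49.166 mol/min
Reaction term: ξ·ΔH°_rxn = 49.166 × -156 = -7669.8 kJ/min
Sensible, feed 84.9→25 °C: -1033.7 kJ/min
Outlet flows (mol/min): A 32.234, H₂ 32.234, B 49.166
Sensible, products 25→204 °C: 2613.7 kJ/min
Q = ΔH = -6089.8 kJ/min = -101.5 kW
Heat removed = 365.39 MJ/h

Q_out = 365 MJ/h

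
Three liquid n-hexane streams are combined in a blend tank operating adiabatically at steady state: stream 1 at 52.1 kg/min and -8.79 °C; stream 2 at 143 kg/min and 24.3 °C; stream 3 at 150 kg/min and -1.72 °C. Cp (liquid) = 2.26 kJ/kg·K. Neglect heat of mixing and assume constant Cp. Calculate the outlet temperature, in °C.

Energy balance with Q = 0: Σ ṁᵢCp,ᵢ(T_out − Tᵢ) = 0
T_out = Σ ṁᵢCp,ᵢTᵢ / Σ ṁᵢCp,ᵢ
      = 6235.2 / 779.93 = 7.9946 °C

T_out = 7.99 °C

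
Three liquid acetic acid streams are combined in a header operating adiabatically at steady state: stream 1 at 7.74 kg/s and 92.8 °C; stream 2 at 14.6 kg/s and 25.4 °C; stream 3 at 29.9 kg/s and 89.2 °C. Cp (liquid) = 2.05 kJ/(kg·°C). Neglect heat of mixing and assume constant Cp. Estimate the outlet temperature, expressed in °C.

T_out = 71.9 °C

Adiabatic, steady state ⇒ Σ ṁᵢCp,ᵢ(T_out − Tᵢ) = 0
Σ ṁᵢCp,ᵢTᵢ = 7.74×2.05×92.8 + 14.6×2.05×25.4 + 29.9×2.05×89.2 = 7700.2
Σ ṁᵢCp,ᵢ = 7.74×2.05 + 14.6×2.05 + 29.9×2.05 = 107.09
T_out = 7700.2 / 107.09 = 71.903 °C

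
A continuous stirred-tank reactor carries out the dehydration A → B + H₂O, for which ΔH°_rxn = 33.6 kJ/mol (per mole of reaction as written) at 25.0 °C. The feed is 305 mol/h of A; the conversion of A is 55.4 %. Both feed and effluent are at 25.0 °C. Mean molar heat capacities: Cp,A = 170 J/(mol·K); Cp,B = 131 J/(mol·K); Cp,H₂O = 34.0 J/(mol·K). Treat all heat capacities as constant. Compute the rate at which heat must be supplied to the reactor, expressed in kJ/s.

Q_in = 1.58 kJ/s

Extent of reaction ξ = 0.554 × 305 = 168.97 mol/h
Reaction term: ξ·ΔH°_rxn = 168.97 × 33.6 = 5677.4 kJ/h
Q = ΔH = 5677.4 kJ/h = 1.5771 kW
Heat supplied = 1.5771 kJ/s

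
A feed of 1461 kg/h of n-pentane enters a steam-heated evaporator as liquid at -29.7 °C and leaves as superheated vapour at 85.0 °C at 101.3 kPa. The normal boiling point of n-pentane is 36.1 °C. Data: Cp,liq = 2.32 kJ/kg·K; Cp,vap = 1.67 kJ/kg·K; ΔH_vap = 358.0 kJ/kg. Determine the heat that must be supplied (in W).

Q = 240000 W

liquid -29.7→36.1 °C: 152.66 kJ/kg
vaporisation at 36.1 °C: 358 kJ/kg
vapour 36.1→85.0 °C: 81.663 kJ/kg
Δh = 152.66 + 358 + 81.663 = 592.32 kJ/kg
Q = ṁ·Δh = 1461 kg/h × 592.32 kJ/kg = 865380 kJ/h
|Q| = 240.38 kW = 240380 W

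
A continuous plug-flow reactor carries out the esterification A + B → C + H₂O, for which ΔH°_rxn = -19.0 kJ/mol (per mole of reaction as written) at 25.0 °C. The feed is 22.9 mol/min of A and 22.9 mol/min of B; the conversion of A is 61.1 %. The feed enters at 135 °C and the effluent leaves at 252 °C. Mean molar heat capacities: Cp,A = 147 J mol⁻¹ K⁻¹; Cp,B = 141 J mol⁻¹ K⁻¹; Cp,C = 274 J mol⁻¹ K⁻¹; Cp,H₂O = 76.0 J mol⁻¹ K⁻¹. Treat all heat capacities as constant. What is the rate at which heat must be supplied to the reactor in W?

Q_in = 11700 W

Extent of reaction ξ = 0.611 × 22.9 = 13.992 mol/min
Reaction term: ξ·ΔH°_rxn = 13.992 × -19.0 = -265.85 kJ/min
Sensible, feed 135→25 °C: -725.47 kJ/min
Outlet flows (mol/min): A 8.9081, B 8.9081, C 13.992, H₂O 13.992
Sensible, products 25→252 °C: 1694 kJ/min
Q = ΔH = 702.71 kJ/min = 11.712 kW
Heat supplied = 11712 W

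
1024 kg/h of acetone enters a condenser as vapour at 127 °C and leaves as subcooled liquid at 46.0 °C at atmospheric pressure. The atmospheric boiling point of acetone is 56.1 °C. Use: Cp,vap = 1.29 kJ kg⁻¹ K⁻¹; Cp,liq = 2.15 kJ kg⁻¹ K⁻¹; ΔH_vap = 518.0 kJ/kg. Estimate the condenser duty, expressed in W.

Q_c = 180000 W

vapour 127→56.1 °C: -91.461 kJ/kg
condensation at 56.1 °C: -518 kJ/kg
liquid 56.1→46.0 °C: -21.715 kJ/kg
Δh = -91.461 + -518 + -21.715 = -631.18 kJ/kg
Q = ṁ·Δh = 1024 kg/h × -631.18 kJ/kg = -646320 kJ/h
|Q| = 179.53 kW = 179530 W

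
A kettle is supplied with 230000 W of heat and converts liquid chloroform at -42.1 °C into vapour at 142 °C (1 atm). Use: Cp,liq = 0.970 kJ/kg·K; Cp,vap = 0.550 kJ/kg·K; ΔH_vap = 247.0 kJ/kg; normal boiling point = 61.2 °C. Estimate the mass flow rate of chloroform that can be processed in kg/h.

Δh = 0.970×(61.2−-42.1) + 247.0 + 0.550×(142−61.2) = 391.64 kJ/kg
Q = 230000 W = 230 kJ/s = 828000 kJ/h
ṁ = Q/Δh = 828000 / 391.64 = 2114.2 kg/h

ṁ = 2110 kg/h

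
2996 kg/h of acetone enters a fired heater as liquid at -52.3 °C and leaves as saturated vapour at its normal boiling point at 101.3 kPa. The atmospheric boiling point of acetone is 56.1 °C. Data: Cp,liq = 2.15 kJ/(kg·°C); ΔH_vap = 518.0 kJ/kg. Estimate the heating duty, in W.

Q = 625000 W

liquid -52.3→56.1 °C: 233.06 kJ/kg
vaporisation at 56.1 °C: 518 kJ/kg
Δh = 233.06 + 518 = 751.06 kJ/kg
Q = ṁ·Δh = 2996 kg/h × 751.06 kJ/kg = 2.2502e+06 kJ/h
|Q| = 625.05 kW = 625050 W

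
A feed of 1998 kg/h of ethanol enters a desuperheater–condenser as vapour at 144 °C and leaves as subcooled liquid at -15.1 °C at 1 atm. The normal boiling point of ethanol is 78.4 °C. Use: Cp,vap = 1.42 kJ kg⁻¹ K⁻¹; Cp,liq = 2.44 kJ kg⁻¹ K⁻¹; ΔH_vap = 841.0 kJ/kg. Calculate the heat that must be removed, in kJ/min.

Q_c = 38700 kJ/min

vapour 144→78.4 °C: -93.152 kJ/kg
condensation at 78.4 °C: -841 kJ/kg
liquid 78.4→-15.1 °C: -228.14 kJ/kg
Δh = -93.152 + -841 + -228.14 = -1162.3 kJ/kg
Q = ṁ·Δh = 1998 kg/h × -1162.3 kJ/kg = -2.3223e+06 kJ/h
|Q| = 645.07 kW = 38704 kJ/min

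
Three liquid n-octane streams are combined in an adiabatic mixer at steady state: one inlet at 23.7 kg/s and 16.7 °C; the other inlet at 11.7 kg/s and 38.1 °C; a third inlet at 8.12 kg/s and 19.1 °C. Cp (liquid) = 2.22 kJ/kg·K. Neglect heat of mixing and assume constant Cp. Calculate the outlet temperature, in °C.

Adiabatic, steady state ⇒ Σ ṁᵢCp,ᵢ(T_out − Tᵢ) = 0
T_out = Σ ṁᵢCp,ᵢTᵢ / Σ ṁᵢCp,ᵢ
      = 2212.6 / 96.614 = 22.901 °C

T_out = 22.9 °C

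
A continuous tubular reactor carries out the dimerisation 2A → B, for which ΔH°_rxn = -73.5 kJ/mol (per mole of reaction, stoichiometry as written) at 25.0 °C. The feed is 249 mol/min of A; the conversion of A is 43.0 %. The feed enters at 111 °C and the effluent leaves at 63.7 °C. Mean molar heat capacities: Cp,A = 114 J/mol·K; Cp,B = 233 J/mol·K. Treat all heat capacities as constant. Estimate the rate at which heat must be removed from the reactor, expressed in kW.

Q_out = 87.8 kW

Extent of reaction ξ = 0.430 × 249 / 2 = 53.535 mol/min
Reaction term: ξ·ΔH°_rxn = 53.535 × -73.5 = -3934.8 kJ/min
Sensible, feed 111→25 °C: -2441.2 kJ/min
Outlet flows (mol/min): A 141.93, B 53.535
Sensible, products 25→63.7 °C: 1108.9 kJ/min
Q = ΔH = -5267.1 kJ/min = -87.785 kW
Heat removed = 87.785 kW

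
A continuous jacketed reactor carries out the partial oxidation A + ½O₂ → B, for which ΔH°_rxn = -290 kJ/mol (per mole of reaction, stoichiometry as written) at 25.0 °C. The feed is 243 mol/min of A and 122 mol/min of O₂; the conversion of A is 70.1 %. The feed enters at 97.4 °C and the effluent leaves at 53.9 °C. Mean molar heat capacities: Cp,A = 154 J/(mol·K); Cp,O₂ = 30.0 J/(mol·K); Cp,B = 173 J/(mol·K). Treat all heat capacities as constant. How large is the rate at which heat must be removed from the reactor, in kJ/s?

Q_out = 853 kJ/s

Extent of reaction ξ = 0.701 × 243 = 170.34 mol/min
Reaction term: ξ·ΔH°_rxn = 170.34 × -290 = -49399 kJ/min
Sensible, feed 97.4→25 °C: -2974.3 kJ/min
Outlet flows (mol/min): A 72.657, O₂ 36.829, B 170.34
Sensible, products 25→53.9 °C: 1207 kJ/min
Q = ΔH = -51167 kJ/min = -852.78 kW
Heat removed = 852.78 kJ/s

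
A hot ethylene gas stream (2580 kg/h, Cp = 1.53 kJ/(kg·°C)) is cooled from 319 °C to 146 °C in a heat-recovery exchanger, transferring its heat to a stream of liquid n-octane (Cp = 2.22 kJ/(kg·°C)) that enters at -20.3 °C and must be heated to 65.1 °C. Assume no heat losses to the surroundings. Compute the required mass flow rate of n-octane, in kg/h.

ṁ_c = 3600 kg/h

Heat released by hot stream: Q = 2580 × 1.53 × (319 − 146) = 682900 kJ/h
Energy balance on cold side (adiabatic exchanger): Q = ṁ_c·Cp_c·(T_c,out − T_c,in)
ṁ_c = 682900 / [2.22 × (65.1 − -20.3)] = 3602 kg/h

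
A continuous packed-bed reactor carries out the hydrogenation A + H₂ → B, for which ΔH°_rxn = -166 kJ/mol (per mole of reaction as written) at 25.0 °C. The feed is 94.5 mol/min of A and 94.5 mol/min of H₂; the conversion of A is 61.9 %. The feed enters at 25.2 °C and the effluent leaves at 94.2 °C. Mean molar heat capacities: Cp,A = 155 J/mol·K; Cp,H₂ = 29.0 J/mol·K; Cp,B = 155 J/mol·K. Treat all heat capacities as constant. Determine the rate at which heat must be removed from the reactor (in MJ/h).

Q_out = 518 MJ/h

Extent of reaction ξ = 0.619 × 94.5 = 58.495 mol/min
Reaction term: ξ·ΔH°_rxn = 58.495 × -166 = -9710.3 kJ/min
Sensible, feed 25.2→25 °C: -3.4776 kJ/min
Outlet flows (mol/min): A 36.005, H₂ 36.005, B 58.495
Sensible, products 25→94.2 °C: 1085.9 kJ/min
Q = ΔH = -8627.9 kJ/min = -143.8 kW
Heat removed = 517.67 MJ/h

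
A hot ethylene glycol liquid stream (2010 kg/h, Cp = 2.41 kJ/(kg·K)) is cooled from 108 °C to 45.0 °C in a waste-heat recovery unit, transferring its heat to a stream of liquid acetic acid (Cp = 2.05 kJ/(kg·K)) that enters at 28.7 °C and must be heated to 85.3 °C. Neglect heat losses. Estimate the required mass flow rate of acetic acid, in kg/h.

Heat released by hot stream: Q = 2010 × 2.41 × (108 − 45.0) = 305180 kJ/h
Energy balance on cold side (adiabatic exchanger): Q = ṁ_c·Cp_c·(T_c,out − T_c,in)
ṁ_c = 305180 / [2.05 × (85.3 − 28.7)] = 2630.2 kg/h

ṁ_c = 2630 kg/h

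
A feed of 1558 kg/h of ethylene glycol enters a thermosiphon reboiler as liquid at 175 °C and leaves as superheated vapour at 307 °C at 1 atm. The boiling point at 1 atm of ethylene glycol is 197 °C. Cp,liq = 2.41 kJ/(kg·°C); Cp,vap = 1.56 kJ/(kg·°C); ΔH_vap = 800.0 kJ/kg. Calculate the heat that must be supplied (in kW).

liquid 175→197 °C: 53.02 kJ/kg
vaporisation at 197 °C: 800 kJ/kg
vapour 197→307 °C: 171.6 kJ/kg
Δh = 53.02 + 800 + 171.6 = 1024.6 kJ/kg
Q = ṁ·Δh = 1558 kg/h × 1024.6 kJ/kg = 1.5964e+06 kJ/h
|Q| = 443.43 kW

Q = 443 kW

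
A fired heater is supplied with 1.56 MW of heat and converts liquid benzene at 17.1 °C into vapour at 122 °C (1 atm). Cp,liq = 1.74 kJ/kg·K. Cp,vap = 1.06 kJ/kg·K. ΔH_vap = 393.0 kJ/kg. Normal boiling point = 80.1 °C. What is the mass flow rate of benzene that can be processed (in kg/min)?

ṁ = 171 kg/min

Δh = 1.74×(80.1−17.1) + 393.0 + 1.06×(122−80.1) = 547.03 kJ/kg
Q = 1.56 MW = 1560 kJ/s = 93600 kJ/min
ṁ = Q/Δh = 93600 / 547.03 = 171.1 kg/min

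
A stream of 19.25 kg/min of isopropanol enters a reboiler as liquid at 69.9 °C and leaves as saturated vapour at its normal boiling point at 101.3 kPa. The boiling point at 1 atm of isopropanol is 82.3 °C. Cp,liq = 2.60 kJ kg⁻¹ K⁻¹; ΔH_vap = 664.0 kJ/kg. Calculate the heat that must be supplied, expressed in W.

Q = 223000 W

liquid 69.9→82.3 °C: 32.24 kJ/kg
vaporisation at 82.3 °C: 664 kJ/kg
Δh = 32.24 + 664 = 696.24 kJ/kg
Q = ṁ·Δh = 19.25 kg/min × 696.24 kJ/kg = 13403 kJ/min
|Q| = 223.38 kW = 223380 W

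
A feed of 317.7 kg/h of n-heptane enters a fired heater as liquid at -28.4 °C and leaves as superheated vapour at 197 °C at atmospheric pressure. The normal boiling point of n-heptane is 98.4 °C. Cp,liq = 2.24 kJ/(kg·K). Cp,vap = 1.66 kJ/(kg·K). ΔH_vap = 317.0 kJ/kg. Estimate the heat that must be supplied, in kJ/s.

Q = 67.5 kJ/s

liquid -28.4→98.4 °C: 284.03 kJ/kg
vaporisation at 98.4 °C: 317 kJ/kg
vapour 98.4→197 °C: 163.68 kJ/kg
Δh = 284.03 + 317 + 163.68 = 764.71 kJ/kg
Q = ṁ·Δh = 317.7 kg/h × 764.71 kJ/kg = 242950 kJ/h
|Q| = 67.485 kW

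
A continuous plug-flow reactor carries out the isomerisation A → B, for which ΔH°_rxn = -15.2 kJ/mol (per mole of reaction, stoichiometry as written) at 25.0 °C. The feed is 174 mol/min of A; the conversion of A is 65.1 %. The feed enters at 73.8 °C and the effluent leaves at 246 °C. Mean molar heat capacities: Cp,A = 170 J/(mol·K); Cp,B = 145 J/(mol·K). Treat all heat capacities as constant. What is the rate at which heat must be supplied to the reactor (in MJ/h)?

Extent of reaction ξ = 0.651 × 174 = 113.27 mol/min
Reaction term: ξ·ΔH°_rxn = 113.27 × -15.2 = -1721.8 kJ/min
Sensible, feed 73.8→25 °C: -1443.5 kJ/min
Outlet flows (mol/min): A 60.726, B 113.27
Sensible, products 25→246 °C: 5911.3 kJ/min
Q = ΔH = 2746.1 kJ/min = 45.768 kW
Heat supplied = 164.76 MJ/h

Q_in = 165 MJ/h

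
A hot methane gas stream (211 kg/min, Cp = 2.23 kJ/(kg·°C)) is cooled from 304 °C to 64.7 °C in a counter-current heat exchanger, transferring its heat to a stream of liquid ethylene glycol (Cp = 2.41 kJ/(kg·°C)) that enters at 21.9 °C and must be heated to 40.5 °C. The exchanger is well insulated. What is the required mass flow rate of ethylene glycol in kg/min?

Heat released by hot stream: Q = 211 × 2.23 × (304 − 64.7) = 112600 kJ/min
Energy balance on cold side (adiabatic exchanger): Q = ṁ_c·Cp_c·(T_c,out − T_c,in)
ṁ_c = 112600 / [2.41 × (40.5 − 21.9)] = 2511.9 kg/min

ṁ_c = 2510 kg/min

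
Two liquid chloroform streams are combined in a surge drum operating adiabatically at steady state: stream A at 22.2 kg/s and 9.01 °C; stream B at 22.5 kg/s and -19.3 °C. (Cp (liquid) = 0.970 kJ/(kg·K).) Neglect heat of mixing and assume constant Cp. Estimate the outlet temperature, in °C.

No heat crosses the boundary, so H_out = H_in.
T_out = Σ ṁᵢCp,ᵢTᵢ / Σ ṁᵢCp,ᵢ
      = -227.2 / 43.359 = -5.24 °C

T_out = -5.24 °C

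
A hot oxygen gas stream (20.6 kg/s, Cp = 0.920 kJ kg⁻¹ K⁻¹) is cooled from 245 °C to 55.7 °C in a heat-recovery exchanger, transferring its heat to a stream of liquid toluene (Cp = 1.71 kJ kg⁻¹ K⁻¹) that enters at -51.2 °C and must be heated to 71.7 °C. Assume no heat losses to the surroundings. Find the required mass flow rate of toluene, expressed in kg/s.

ṁ_c = 17.1 kg/s

Heat released by hot stream: Q = 20.6 × 0.920 × (245 − 55.7) = 3587.6 kJ/s
Energy balance on cold side (adiabatic exchanger): Q = ṁ_c·Cp_c·(T_c,out − T_c,in)
ṁ_c = 3587.6 / [1.71 × (71.7 − -51.2)] = 17.071 kg/s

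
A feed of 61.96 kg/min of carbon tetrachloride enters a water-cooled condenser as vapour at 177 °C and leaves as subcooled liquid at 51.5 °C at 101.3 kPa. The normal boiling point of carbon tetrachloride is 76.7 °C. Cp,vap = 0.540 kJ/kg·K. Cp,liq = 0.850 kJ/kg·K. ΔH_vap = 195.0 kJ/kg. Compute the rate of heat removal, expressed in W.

vapour 177→76.7 °C: -54.162 kJ/kg
condensation at 76.7 °C: -195 kJ/kg
liquid 76.7→51.5 °C: -21.42 kJ/kg
Δh = -54.162 + -195 + -21.42 = -270.58 kJ/kg
Q = ṁ·Δh = 61.96 kg/min × -270.58 kJ/kg = -16765 kJ/min
|Q| = 279.42 kW = 279420 W

Q_c = 279000 W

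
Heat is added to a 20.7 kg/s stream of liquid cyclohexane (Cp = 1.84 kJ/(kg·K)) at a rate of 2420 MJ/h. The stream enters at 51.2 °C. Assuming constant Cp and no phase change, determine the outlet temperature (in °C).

Q = 2420 MJ/h = 672.22 kJ/s
ΔT = Q/(ṁ·Cp) = 672.22/(20.7×1.84) = 17.649 K
T_out = 51.2 + 17.649 = 68.849 °C

T_out = 68.8 °C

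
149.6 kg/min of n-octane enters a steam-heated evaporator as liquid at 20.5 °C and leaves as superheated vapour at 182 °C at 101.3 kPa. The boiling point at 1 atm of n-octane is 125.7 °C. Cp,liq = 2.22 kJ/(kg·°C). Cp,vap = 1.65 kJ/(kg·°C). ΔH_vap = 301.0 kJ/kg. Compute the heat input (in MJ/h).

Q = 5630 MJ/h

liquid 20.5→125.7 °C: 233.54 kJ/kg
vaporisation at 125.7 °C: 301 kJ/kg
vapour 125.7→182 °C: 92.895 kJ/kg
Δh = 233.54 + 301 + 92.895 = 627.44 kJ/kg
Q = ṁ·Δh = 149.6 kg/min × 627.44 kJ/kg = 93865 kJ/min
|Q| = 1564.4 kW = 5631.9 MJ/h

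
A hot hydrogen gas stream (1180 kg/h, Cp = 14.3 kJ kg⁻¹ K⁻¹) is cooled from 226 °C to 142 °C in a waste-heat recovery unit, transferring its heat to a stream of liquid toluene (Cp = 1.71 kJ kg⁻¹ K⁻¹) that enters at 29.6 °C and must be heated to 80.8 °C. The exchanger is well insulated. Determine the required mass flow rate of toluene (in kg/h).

Heat released by hot stream: Q = 1180 × 14.3 × (226 − 142) = 1.4174e+06 kJ/h
Energy balance on cold side (adiabatic exchanger): Q = ṁ_c·Cp_c·(T_c,out − T_c,in)
ṁ_c = 1.4174e+06 / [1.71 × (80.8 − 29.6)] = 16189 kg/h

ṁ_c = 16200 kg/h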